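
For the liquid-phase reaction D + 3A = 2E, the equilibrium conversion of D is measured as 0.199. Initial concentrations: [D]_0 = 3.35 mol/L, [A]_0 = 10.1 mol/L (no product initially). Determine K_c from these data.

K_c = 0.00125 (mol/L)^-2

Let X = conversion of D.
Concentrations: [D] = 3.35 − 3.35X; [A] = 10.1 − 10.1X; [E] = 6.7X.
At X = 0.199: [D] = 2.68, [A] = 8.1, [E] = 1.33.
K_c = [E]^2 / ([D] [A]^3) = 0.00125 (mol/L)^-2.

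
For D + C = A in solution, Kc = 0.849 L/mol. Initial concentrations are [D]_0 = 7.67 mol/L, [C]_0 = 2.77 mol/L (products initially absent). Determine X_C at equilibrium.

X = 0.821

Let X = conversion of C; extent ξ = 2.77·X mol/L.
Concentrations: [D] = 7.67 − 2.77X; [C] = 2.77 − 2.77X; [A] = 2.77X.
Kc = [A] / ([D] [C]).
Equating to 0.849 L/mol: the physical root is X = 0.821.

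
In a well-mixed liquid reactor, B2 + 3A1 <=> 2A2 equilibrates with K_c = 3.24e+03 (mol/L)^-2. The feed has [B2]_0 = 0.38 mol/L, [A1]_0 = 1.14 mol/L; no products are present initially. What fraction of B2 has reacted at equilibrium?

Let X = conversion of B2; extent ξ = 0.38·X mol/L.
Concentrations: [B2] = 0.38 − 0.38X; [A1] = 1.14 − 1.14X; [A2] = 0.76X.
K_c = [A2]^2 / ([B2] [A1]^3).
Equating to 3.24e+03 (mol/L)^-2: the physical root is X = 0.875.

X = 0.875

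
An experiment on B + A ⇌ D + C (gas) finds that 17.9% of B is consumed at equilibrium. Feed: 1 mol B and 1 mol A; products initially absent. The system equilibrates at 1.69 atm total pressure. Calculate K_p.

K_p = 0.0475

Let X = conversion of B (basis 1 mol B); extent of reaction ξ = X.
Mole table: n_B = 1 − X; n_A = 1 − X; n_D = X; n_C = X.
Since Δν = 0, n_T = 2 throughout.
At X = 0.179: n_B = 0.821, n_A = 0.821, n_D = 0.179, n_C = 0.179, n_T = 2.
p_i = (n_i/n_T)·P. K_p = p_D p_C / (p_B p_A) = 0.0475.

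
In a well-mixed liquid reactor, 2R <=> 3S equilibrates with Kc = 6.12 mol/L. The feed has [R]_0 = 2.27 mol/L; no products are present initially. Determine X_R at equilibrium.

Let X = conversion of R; extent ξ = 2.27X/2 mol/L.
Concentrations: [R] = 2.27 − 2.27X; [S] = 3.41X.
Kc = [S]^3 / ([R]^2).
Equating to 6.12 mol/L: the physical root is X = 0.547.

X = 0.547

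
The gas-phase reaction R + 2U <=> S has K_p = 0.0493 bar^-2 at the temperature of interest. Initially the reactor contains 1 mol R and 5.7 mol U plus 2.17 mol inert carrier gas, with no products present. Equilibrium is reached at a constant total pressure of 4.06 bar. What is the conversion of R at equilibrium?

Basis: 1 mol R initially; let X = conversion of R. Extent ξ = X.
Species balance: n_R = 1 − X; n_U = 5.7 − 2X; n_S = X; n_I = 2.17 (inert).
Total moles n_T = 8.87 − 2X.
With p_i = (n_i/n_T)P, K_p = p_S / (p_R p_U^2).
Substituting and setting equal to 0.0493 bar^-2 gives a polynomial in X; the root in (0,1) is X = 0.239.

X = 0.239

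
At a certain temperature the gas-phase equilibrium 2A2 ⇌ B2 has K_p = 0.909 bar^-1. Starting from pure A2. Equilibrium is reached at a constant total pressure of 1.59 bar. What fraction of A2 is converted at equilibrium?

Take 1 mol A2 as basis and let X be its fractional conversion, so ξ = 0.5X.
Moles: n_A2 = 1 − X; n_B2 = 0.5X.
Total moles n_T = 1 − 0.5X.
Mole fractions y_i = n_i/n_T; K_p = p_B2 / (p_A2^2) with p_i = y_i·P.
Equating to 0.909 bar^-1 and solving on 0 < X < 1: X = 0.616.

X = 0.616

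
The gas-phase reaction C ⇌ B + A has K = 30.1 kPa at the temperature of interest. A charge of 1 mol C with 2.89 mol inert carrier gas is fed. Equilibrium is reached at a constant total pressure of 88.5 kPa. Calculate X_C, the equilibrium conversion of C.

Basis: 1 mol C initially; let X = conversion of C. Extent ξ = X.
Moles: n_C = 1 − X; n_B = X; n_A = X; n_I = 2.89 (inert).
Summing: n_T = 3.89 + X.
With p_i = (n_i/n_T)P, K = p_B p_A / (p_C).
Substituting and setting equal to 30.1 kPa gives a polynomial in X; the root in (0,1) is X = 0.692.

X = 0.692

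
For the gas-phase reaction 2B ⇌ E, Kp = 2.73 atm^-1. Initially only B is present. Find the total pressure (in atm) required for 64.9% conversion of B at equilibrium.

P = 0.652 atm

Take 1 mol B as basis and let X be its fractional conversion, so ξ = 0.5X.
Moles: n_B = 1 − X; n_E = 0.5X.
Summing: n_T = 1 − 0.5X.
Kp = p_E / (p_B^2) with p_i = (n_i/n_T)·P.
At X = 0.649: the mole-fraction product g(X) = Π y_i^ν_i = 1.779. Since Kp = g(X)·P^{-1}, P = (g/Kp)^(1/1) = (1.779/2.73)^(1/1) = 0.652 atm.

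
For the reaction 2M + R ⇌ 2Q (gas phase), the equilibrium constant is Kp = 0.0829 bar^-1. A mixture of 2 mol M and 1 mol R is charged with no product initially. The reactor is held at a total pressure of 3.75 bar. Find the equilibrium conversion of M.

X = 0.227

Basis: 2 mol M initially; let X = conversion of M. Extent ξ = X.
At extent ξ: n_M = 2 − 2X; n_R = 1 − X; n_Q = 2X.
Total moles n_T = 3 − X.
With p_i = (n_i/n_T)P, Kp = p_Q^2 / (p_M^2 p_R).
Setting this equal to 0.0829 bar^-1 and taking the physical root (0 < X < 1) gives X = 0.227.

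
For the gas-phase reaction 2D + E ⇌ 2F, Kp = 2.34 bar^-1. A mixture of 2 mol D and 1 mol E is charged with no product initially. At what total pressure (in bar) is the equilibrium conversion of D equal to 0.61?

Take 2 mol D as basis and let X be its fractional conversion, so ξ = X.
Mole table: n_D = 2 − 2X; n_E = 1 − X; n_F = 2X.
Summing: n_T = 3 − X.
Kp = p_F^2 / (p_D^2 p_E) with p_i = (n_i/n_T)·P.
At X = 0.61: the mole-fraction product g(X) = Π y_i^ν_i = 14.99. Since Kp = g(X)·P^{-1}, P = (g/Kp)^(1/1) = (14.99/2.34)^(1/1) = 6.41 bar.

P = 6.41 bar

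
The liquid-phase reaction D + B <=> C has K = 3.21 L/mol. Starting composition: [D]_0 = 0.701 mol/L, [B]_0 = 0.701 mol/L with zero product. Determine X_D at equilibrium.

Let X = conversion of D; extent ξ = 0.701·X mol/L.
Concentrations: [D] = 0.701 − 0.701X; [B] = 0.701 − 0.701X; [C] = 0.701X.
K = [C] / ([D] [B]).
Solving K = 3.21 for X ∈ (0,1): X = 0.520.

X = 0.520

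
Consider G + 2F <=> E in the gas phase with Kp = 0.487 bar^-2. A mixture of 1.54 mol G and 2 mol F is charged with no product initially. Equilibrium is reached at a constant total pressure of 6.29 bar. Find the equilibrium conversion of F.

Basis: 2 mol F initially; let X = conversion of F. Extent ξ = X.
Mole table: n_G = 1.54 − X; n_F = 2 − 2X; n_E = X.
Total moles n_T = 3.54 − 2X.
y_i = n_i/n_T, p_i = y_i·P. Kp = p_E / (p_G p_F^2).
Equating to 0.487 bar^-2 and solving on 0 < X < 1: X = 0.772.

X = 0.772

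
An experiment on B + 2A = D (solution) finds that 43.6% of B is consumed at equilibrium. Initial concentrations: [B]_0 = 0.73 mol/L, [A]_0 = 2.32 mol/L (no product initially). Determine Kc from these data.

Let X = conversion of B.
Concentrations: [B] = 0.73 − 0.73X; [A] = 2.32 − 1.46X; [D] = 0.73X.
At X = 0.436: [B] = 0.412, [A] = 1.68, [D] = 0.318.
Kc = [D] / ([B] [A]^2) = 0.273 (mol/L)^-2.

Kc = 0.273 (mol/L)^-2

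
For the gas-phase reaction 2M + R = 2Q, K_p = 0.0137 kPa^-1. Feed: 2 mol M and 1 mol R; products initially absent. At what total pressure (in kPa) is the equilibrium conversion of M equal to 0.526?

P = 469 kPa

Basis: 2 mol M initially; let X = conversion of M. Extent ξ = X.
Species balance: n_M = 2 − 2X; n_R = 1 − X; n_Q = 2X.
n_T = Σnᵢ = 3 − X.
K_p = p_Q^2 / (p_M^2 p_R) with p_i = (n_i/n_T)·P.
At X = 0.526: the mole-fraction product g(X) = Π y_i^ν_i = 6.427. Since K_p = g(X)·P^{-1}, P = (g/K_p)^(1/1) = (6.427/0.0137)^(1/1) = 469 kPa.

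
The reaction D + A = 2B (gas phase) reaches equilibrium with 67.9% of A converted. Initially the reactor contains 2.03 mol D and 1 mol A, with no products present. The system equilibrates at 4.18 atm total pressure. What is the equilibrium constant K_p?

K_p = 4.25

Take 1 mol A as basis and let X be its fractional conversion, so ξ = X.
At extent ξ: n_D = 2.03 − X; n_A = 1 − X; n_B = 2X.
Since Δν = 0, n_T = 3.03 throughout.
At X = 0.679: n_D = 1.35, n_A = 0.321, n_B = 1.36, n_T = 3.03.
p_i = (n_i/n_T)·P. K_p = p_B^2 / (p_D p_A) = 4.25.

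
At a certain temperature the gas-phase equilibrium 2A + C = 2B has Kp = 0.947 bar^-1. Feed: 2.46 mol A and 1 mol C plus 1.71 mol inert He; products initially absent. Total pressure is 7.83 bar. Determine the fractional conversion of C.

Basis: 1 mol C initially; let X = conversion of C. Extent ξ = X.
At extent ξ: n_A = 2.46 − 2X; n_C = 1 − X; n_B = 2X; n_I = 1.71 (inert).
Total moles n_T = 5.17 − X.
With p_i = (n_i/n_T)P, Kp = p_B^2 / (p_A^2 p_C).
Substituting and setting equal to 0.947 bar^-1 gives a polynomial in X; the root in (0,1) is X = 0.562.

X = 0.562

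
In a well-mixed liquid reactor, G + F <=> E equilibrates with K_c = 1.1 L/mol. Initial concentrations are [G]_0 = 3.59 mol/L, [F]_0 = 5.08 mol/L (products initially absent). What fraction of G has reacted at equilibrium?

X = 0.730

Let X = conversion of G; extent ξ = 3.59·X mol/L.
Concentrations: [G] = 3.59 − 3.59X; [F] = 5.08 − 3.59X; [E] = 3.59X.
K_c = [E] / ([G] [F]).
This equals 1.1 at X = 0.730 (the root in 0 < X < 1).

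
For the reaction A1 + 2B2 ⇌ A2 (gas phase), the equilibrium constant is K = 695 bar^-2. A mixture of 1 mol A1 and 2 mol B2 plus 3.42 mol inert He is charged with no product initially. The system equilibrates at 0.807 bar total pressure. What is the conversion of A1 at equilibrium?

X = 0.783

Let X = conversion of A1 (basis 1 mol A1); extent of reaction ξ = X.
Mole table: n_A1 = 1 − X; n_B2 = 2 − 2X; n_A2 = X; n_I = 3.42 (inert).
n_T = Σnᵢ = 6.42 − 2X.
Mole fractions y_i = n_i/n_T; K = p_A2 / (p_A1 p_B2^2) with p_i = y_i·P.
Substituting and setting equal to 695 bar^-2 gives a polynomial in X; the root in (0,1) is X = 0.783.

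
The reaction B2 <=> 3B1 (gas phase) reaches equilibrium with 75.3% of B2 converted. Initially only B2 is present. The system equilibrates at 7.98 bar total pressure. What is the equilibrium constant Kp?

Kp = 473 bar^2

Take 1 mol B2 as basis and let X be its fractional conversion, so ξ = X.
At extent ξ: n_B2 = 1 − X; n_B1 = 3X.
n_T = Σnᵢ = 1 + 2X.
At X = 0.753: n_B2 = 0.247, n_B1 = 2.26, n_T = 2.51.
p_i = (n_i/n_T)·P. Kp = p_B1^3 / (p_B2) = 473 bar^2.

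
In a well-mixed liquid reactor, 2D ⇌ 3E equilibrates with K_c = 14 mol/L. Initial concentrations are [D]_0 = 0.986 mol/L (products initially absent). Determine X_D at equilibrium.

X = 0.709

Let X = conversion of D; extent ξ = 0.986X/2 mol/L.
Concentrations: [D] = 0.986 − 0.986X; [E] = 1.48X.
K_c = [E]^3 / ([D]^2).
This equals 14 at X = 0.709 (the root in 0 < X < 1).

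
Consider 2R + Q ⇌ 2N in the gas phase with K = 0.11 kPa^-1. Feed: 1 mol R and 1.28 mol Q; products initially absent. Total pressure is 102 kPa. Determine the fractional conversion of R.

X = 0.699

Basis: 1 mol R initially; let X = conversion of R. Extent ξ = 0.5X.
Moles: n_R = 1 − X; n_Q = 1.28 − 0.5X; n_N = X.
Total moles n_T = 2.28 − 0.5X.
Mole fractions y_i = n_i/n_T; K = p_N^2 / (p_R^2 p_Q) with p_i = y_i·P.
Setting this equal to 0.11 kPa^-1 and taking the physical root (0 < X < 1) gives X = 0.699.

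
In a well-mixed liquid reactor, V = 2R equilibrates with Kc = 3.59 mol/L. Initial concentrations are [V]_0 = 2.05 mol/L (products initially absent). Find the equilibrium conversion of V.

Let X = conversion of V; extent ξ = 2.05·X mol/L.
Concentrations: [V] = 2.05 − 2.05X; [R] = 4.1X.
Kc = [R]^2 / ([V]).
Setting equal to 3.59 and solving for X on (0,1) gives X = 0.478.

X = 0.478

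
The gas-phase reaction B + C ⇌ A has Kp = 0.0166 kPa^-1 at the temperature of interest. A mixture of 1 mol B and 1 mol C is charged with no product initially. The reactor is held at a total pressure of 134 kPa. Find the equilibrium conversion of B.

X = 0.443

Take 1 mol B as basis and let X be its fractional conversion, so ξ = X.
At extent ξ: n_B = 1 − X; n_C = 1 − X; n_A = X.
n_T = Σnᵢ = 2 − X.
With p_i = (n_i/n_T)P, Kp = p_A / (p_B p_C).
Substituting and setting equal to 0.0166 kPa^-1 gives a polynomial in X; the root in (0,1) is X = 0.443.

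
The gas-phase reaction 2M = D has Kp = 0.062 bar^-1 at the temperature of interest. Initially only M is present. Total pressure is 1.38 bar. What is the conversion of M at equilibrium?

X = 0.137

Let X = conversion of M (basis 1 mol M); extent of reaction ξ = 0.5X.
Species balance: n_M = 1 − X; n_D = 0.5X.
Total moles n_T = 1 − 0.5X.
Mole fractions y_i = n_i/n_T; Kp = p_D / (p_M^2) with p_i = y_i·P.
Setting this equal to 0.062 bar^-1 and taking the physical root (0 < X < 1) gives X = 0.137.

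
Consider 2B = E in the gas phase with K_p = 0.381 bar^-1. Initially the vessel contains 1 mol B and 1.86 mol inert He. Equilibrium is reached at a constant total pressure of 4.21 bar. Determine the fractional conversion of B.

Basis: 1 mol B initially; let X = conversion of B. Extent ξ = 0.5X.
At extent ξ: n_B = 1 − X; n_E = 0.5X; n_I = 1.86 (inert).
Summing: n_T = 2.86 − 0.5X.
Mole fractions y_i = n_i/n_T; K_p = p_E / (p_B^2) with p_i = y_i·P.
Equating to 0.381 bar^-1 and solving on 0 < X < 1: X = 0.415.

X = 0.415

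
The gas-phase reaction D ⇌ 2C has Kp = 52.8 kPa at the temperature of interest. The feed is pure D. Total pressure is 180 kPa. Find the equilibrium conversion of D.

X = 0.261

Let X = conversion of D (basis 1 mol D); extent of reaction ξ = X.
Moles: n_D = 1 − X; n_C = 2X.
Total moles n_T = 1 + X.
With p_i = (n_i/n_T)P, Kp = p_C^2 / (p_D).
Equating to 52.8 kPa and solving on 0 < X < 1: X = 0.261.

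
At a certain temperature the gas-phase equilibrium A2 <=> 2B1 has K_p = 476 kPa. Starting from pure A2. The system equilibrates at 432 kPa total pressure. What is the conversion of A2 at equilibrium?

Let X = conversion of A2 (basis 1 mol A2); extent of reaction ξ = X.
Mole table: n_A2 = 1 − X; n_B1 = 2X.
Summing: n_T = 1 + X.
With p_i = (n_i/n_T)P, K_p = p_B1^2 / (p_A2).
Setting this equal to 476 kPa and taking the physical root (0 < X < 1) gives X = 0.465.

X = 0.465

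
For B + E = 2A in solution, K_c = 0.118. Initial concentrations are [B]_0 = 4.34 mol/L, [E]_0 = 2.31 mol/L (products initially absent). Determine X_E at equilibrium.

Let X = conversion of E; extent ξ = 2.31·X mol/L.
Concentrations: [B] = 4.34 − 2.31X; [E] = 2.31 − 2.31X; [A] = 4.62X.
K_c = [A]^2 / ([B] [E]).
This equals 0.118 at X = 0.199 (the root in 0 < X < 1).

X = 0.199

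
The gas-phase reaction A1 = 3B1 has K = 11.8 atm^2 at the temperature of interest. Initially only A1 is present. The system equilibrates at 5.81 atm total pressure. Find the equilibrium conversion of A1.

X = 0.283

Take 1 mol A1 as basis and let X be its fractional conversion, so ξ = X.
Mole table: n_A1 = 1 − X; n_B1 = 3X.
n_T = Σnᵢ = 1 + 2X.
With p_i = (n_i/n_T)P, K = p_B1^3 / (p_A1).
Setting this equal to 11.8 atm^2 and taking the physical root (0 < X < 1) gives X = 0.283.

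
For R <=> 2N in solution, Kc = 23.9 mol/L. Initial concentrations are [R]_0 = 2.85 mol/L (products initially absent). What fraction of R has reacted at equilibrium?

Let X = conversion of R; extent ξ = 2.85·X mol/L.
Concentrations: [R] = 2.85 − 2.85X; [N] = 5.7X.
Kc = [N]^2 / ([R]).
Setting equal to 23.9 and solving for X on (0,1) gives X = 0.739.

X = 0.739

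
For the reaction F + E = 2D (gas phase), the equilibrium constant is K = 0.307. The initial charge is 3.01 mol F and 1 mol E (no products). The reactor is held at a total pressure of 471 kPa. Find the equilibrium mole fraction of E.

y_E = 0.159

Take 1 mol E as basis and let X be its fractional conversion, so ξ = X.
At extent ξ: n_F = 3.01 − X; n_E = 1 − X; n_D = 2X.
Since Δν = 0, n_T = 4.01 throughout.
y_i = n_i/n_T, p_i = y_i·P. K = p_D^2 / (p_F p_E).
Equating to 0.307 and solving on 0 < X < 1: X = 0.361.
Then n_E = 0.639, n_T = 4.01, so y_E = 0.159.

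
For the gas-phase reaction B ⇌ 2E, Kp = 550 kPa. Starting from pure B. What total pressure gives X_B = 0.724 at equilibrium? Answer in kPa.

Take 1 mol B as basis and let X be its fractional conversion, so ξ = X.
Moles: n_B = 1 − X; n_E = 2X.
Total moles n_T = 1 + X.
Kp = p_E^2 / (p_B) with p_i = (n_i/n_T)·P.
At X = 0.724: the mole-fraction product g(X) = Π y_i^ν_i = 4.406. Since Kp = g(X)·P^{1}, P = (Kp/g)^(1/1) = (550/4.406)^(1/1) = 125 kPa.

P = 125 kPa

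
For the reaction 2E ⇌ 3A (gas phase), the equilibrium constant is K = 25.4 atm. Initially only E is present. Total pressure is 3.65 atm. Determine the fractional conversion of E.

X = 0.670

Take 1 mol E as basis and let X be its fractional conversion, so ξ = 0.5X.
Moles: n_E = 1 − X; n_A = 1.5X.
Summing: n_T = 1 + 0.5X.
y_i = n_i/n_T, p_i = y_i·P. K = p_A^3 / (p_E^2).
Equating to 25.4 atm and solving on 0 < X < 1: X = 0.670.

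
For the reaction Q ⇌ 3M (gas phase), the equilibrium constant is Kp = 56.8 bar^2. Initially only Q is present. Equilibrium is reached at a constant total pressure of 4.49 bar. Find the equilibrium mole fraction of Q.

Let X = conversion of Q (basis 1 mol Q); extent of reaction ξ = X.
At extent ξ: n_Q = 1 − X; n_M = 3X.
Total moles n_T = 1 + 2X.
Mole fractions y_i = n_i/n_T; Kp = p_M^3 / (p_Q) with p_i = y_i·P.
Substituting and setting equal to 56.8 bar^2 gives a polynomial in X; the root in (0,1) is X = 0.588.
Then n_Q = 0.412, n_T = 2.18, so y_Q = 0.189.

y_Q = 0.189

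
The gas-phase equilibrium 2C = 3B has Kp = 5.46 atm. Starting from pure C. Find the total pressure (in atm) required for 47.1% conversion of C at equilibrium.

Let X = conversion of C (basis 1 mol C); extent of reaction ξ = 0.5X.
Mole table: n_C = 1 − X; n_B = 1.5X.
Total moles n_T = 1 + 0.5X.
Kp = p_B^3 / (p_C^2) with p_i = (n_i/n_T)·P.
At X = 0.471: the mole-fraction product g(X) = Π y_i^ν_i = 1.02. Since Kp = g(X)·P^{1}, P = (Kp/g)^(1/1) = (5.46/1.02)^(1/1) = 5.35 atm.

P = 5.35 atm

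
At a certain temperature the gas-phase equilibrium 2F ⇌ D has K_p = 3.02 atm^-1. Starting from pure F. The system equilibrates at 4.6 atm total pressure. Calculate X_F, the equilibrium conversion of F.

Let X = conversion of F (basis 1 mol F); extent of reaction ξ = 0.5X.
Moles: n_F = 1 − X; n_D = 0.5X.
Summing: n_T = 1 − 0.5X.
y_i = n_i/n_T, p_i = y_i·P. K_p = p_D / (p_F^2).
This yields a degree-2 equation in X; solving on (0,1), X = 0.867.

X = 0.867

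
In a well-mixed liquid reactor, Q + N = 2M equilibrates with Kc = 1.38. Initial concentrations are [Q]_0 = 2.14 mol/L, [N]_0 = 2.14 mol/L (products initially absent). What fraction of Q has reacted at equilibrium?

X = 0.370

Let X = conversion of Q; extent ξ = 2.14·X mol/L.
Concentrations: [Q] = 2.14 − 2.14X; [N] = 2.14 − 2.14X; [M] = 4.28X.
Kc = [M]^2 / ([Q] [N]).
This equals 1.38 at X = 0.370 (the root in 0 < X < 1).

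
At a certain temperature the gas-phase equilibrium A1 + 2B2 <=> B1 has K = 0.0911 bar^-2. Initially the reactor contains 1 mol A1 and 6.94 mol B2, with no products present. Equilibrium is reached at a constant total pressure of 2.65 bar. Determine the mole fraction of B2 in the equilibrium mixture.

Basis: 1 mol A1 initially; let X = conversion of A1. Extent ξ = X.
At extent ξ: n_A1 = 1 − X; n_B2 = 6.94 − 2X; n_B1 = X.
n_T = Σnᵢ = 7.94 − 2X.
y_i = n_i/n_T, p_i = y_i·P. K = p_B1 / (p_A1 p_B2^2).
Substituting and setting equal to 0.0911 bar^-2 gives a polynomial in X; the root in (0,1) is X = 0.323.
Then n_B2 = 6.29, n_T = 7.29, so y_B2 = 0.863.

y_B2 = 0.863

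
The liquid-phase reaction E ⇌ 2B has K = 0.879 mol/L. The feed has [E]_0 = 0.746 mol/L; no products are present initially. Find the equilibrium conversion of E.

X = 0.415

Let X = conversion of E; extent ξ = 0.746·X mol/L.
Concentrations: [E] = 0.746 − 0.746X; [B] = 1.49X.
K = [B]^2 / ([E]).
This equals 0.879 at X = 0.415 (the root in 0 < X < 1).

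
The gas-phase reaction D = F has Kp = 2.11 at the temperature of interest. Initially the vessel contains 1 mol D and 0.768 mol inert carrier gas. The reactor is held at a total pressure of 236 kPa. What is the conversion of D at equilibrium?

X = 0.678

Let X = conversion of D (basis 1 mol D); extent of reaction ξ = X.
Moles: n_D = 1 − X; n_F = X; n_I = 0.768 (inert).
n_T stays at 1.77 (no change in mole number).
y_i = n_i/n_T, p_i = y_i·P. Kp = p_F / (p_D).
Equating to 2.11 and solving on 0 < X < 1: X = 0.678.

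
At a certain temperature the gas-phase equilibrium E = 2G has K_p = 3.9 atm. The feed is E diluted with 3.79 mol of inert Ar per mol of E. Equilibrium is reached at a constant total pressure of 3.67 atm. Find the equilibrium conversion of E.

Basis: 1 mol E initially; let X = conversion of E. Extent ξ = X.
Species balance: n_E = 1 − X; n_G = 2X; n_I = 3.79 (inert).
Total moles n_T = 4.79 + X.
Mole fractions y_i = n_i/n_T; K_p = p_G^2 / (p_E) with p_i = y_i·P.
Equating to 3.9 atm and solving on 0 < X < 1: X = 0.681.

X = 0.681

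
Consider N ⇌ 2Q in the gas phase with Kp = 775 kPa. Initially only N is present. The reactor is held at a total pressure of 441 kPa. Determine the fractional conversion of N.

X = 0.552

Let X = conversion of N (basis 1 mol N); extent of reaction ξ = X.
Mole table: n_N = 1 − X; n_Q = 2X.
n_T = Σnᵢ = 1 + X.
y_i = n_i/n_T, p_i = y_i·P. Kp = p_Q^2 / (p_N).
Setting this equal to 775 kPa and taking the physical root (0 < X < 1) gives X = 0.552.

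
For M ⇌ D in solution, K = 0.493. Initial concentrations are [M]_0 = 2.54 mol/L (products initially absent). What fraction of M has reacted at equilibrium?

X = 0.330

Let X = conversion of M; extent ξ = 2.54·X mol/L.
Concentrations: [M] = 2.54 − 2.54X; [D] = 2.54X.
K = [D] / ([M]).
This equals 0.493 at X = 0.330 (the root in 0 < X < 1).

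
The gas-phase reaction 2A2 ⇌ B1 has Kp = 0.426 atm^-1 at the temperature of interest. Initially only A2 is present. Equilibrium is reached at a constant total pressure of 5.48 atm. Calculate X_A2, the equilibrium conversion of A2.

X = 0.689

Take 1 mol A2 as basis and let X be its fractional conversion, so ξ = 0.5X.
Moles: n_A2 = 1 − X; n_B1 = 0.5X.
n_T = Σnᵢ = 1 − 0.5X.
Mole fractions y_i = n_i/n_T; Kp = p_B1 / (p_A2^2) with p_i = y_i·P.
Setting this equal to 0.426 atm^-1 and taking the physical root (0 < X < 1) gives X = 0.689.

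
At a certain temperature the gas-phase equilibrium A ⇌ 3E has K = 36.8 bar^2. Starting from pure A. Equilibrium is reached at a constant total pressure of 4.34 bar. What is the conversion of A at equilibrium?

X = 0.525

Take 1 mol A as basis and let X be its fractional conversion, so ξ = X.
At extent ξ: n_A = 1 − X; n_E = 3X.
Total moles n_T = 1 + 2X.
y_i = n_i/n_T, p_i = y_i·P. K = p_E^3 / (p_A).
Equating to 36.8 bar^2 and solving on 0 < X < 1: X = 0.525.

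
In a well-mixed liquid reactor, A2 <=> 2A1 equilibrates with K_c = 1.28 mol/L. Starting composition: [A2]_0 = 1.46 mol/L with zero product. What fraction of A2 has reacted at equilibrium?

X = 0.371

Let X = conversion of A2; extent ξ = 1.46·X mol/L.
Concentrations: [A2] = 1.46 − 1.46X; [A1] = 2.92X.
K_c = [A1]^2 / ([A2]).
Setting equal to 1.28 and solving for X on (0,1) gives X = 0.371.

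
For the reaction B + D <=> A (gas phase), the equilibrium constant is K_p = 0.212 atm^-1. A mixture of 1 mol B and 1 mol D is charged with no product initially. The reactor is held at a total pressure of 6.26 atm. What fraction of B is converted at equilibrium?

Let X = conversion of B (basis 1 mol B); extent of reaction ξ = X.
Moles: n_B = 1 − X; n_D = 1 − X; n_A = X.
Summing: n_T = 2 − X.
Mole fractions y_i = n_i/n_T; K_p = p_A / (p_B p_D) with p_i = y_i·P.
This yields a degree-2 equation in X; solving on (0,1), X = 0.344.

X = 0.344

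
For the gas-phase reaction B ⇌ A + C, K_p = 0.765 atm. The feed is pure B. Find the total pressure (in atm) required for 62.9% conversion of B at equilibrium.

P = 1.17 atm

Take 1 mol B as basis and let X be its fractional conversion, so ξ = X.
At extent ξ: n_B = 1 − X; n_A = X; n_C = X.
Summing: n_T = 1 + X.
K_p = p_A p_C / (p_B) with p_i = (n_i/n_T)·P.
At X = 0.629: the mole-fraction product g(X) = Π y_i^ν_i = 0.6546. Since K_p = g(X)·P^{1}, P = (K_p/g)^(1/1) = (0.765/0.6546)^(1/1) = 1.17 atm.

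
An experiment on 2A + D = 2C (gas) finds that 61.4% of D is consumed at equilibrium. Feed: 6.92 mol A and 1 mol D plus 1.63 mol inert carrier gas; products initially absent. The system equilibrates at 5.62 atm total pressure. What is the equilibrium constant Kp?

Take 1 mol D as basis and let X be its fractional conversion, so ξ = X.
Species balance: n_A = 6.92 − 2X; n_D = 1 − X; n_C = 2X; n_I = 1.63 (inert).
Total moles n_T = 9.55 − X.
At X = 0.614: n_A = 5.69, n_D = 0.386, n_C = 1.23, n_T = 8.94.
p_i = (n_i/n_T)·P. Kp = p_C^2 / (p_A^2 p_D) = 0.192 atm^-1.

Kp = 0.192 atm^-1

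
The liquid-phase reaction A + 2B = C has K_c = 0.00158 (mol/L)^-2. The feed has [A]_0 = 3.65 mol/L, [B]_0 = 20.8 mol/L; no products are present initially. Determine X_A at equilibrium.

Let X = conversion of A; extent ξ = 3.65·X mol/L.
Concentrations: [A] = 3.65 − 3.65X; [B] = 20.8 − 7.3X; [C] = 3.65X.
K_c = [C] / ([A] [B]^2).
Setting equal to 0.00158 and solving for X on (0,1) gives X = 0.345.

X = 0.345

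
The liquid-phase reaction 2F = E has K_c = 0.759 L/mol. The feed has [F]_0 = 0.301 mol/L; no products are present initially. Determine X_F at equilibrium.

Let X = conversion of F; extent ξ = 0.301X/2 mol/L.
Concentrations: [F] = 0.301 − 0.301X; [E] = 0.15X.
K_c = [E] / ([F]^2).
Solving K_c = 0.759 for X ∈ (0,1): X = 0.254.

X = 0.254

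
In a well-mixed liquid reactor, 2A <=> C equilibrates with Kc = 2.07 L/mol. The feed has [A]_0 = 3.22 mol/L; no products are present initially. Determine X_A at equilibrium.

Let X = conversion of A; extent ξ = 3.22X/2 mol/L.
Concentrations: [A] = 3.22 − 3.22X; [C] = 1.61X.
Kc = [C] / ([A]^2).
Solving Kc = 2.07 for X ∈ (0,1): X = 0.761.

X = 0.761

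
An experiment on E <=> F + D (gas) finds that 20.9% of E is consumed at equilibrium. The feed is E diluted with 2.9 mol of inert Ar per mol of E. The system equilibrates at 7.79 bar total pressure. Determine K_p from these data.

Let X = conversion of E (basis 1 mol E); extent of reaction ξ = X.
At extent ξ: n_E = 1 − X; n_F = X; n_D = X; n_I = 2.9 (inert).
n_T = Σnᵢ = 3.9 + X.
At X = 0.209: n_E = 0.791, n_F = 0.209, n_D = 0.209, n_T = 4.11.
p_i = (n_i/n_T)·P. K_p = p_F p_D / (p_E) = 0.105 bar.

K_p = 0.105 bar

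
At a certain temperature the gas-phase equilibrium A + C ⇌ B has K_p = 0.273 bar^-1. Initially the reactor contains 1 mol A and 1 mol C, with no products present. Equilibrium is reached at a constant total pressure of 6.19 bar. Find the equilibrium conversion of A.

Let X = conversion of A (basis 1 mol A); extent of reaction ξ = X.
Moles: n_A = 1 − X; n_C = 1 − X; n_B = X.
Total moles n_T = 2 − X.
y_i = n_i/n_T, p_i = y_i·P. K_p = p_B / (p_A p_C).
Setting this equal to 0.273 bar^-1 and taking the physical root (0 < X < 1) gives X = 0.390.

X = 0.390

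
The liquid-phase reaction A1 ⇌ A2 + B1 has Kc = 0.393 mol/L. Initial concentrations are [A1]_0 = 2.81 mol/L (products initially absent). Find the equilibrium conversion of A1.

Let X = conversion of A1; extent ξ = 2.81·X mol/L.
Concentrations: [A1] = 2.81 − 2.81X; [A2] = 2.81X; [B1] = 2.81X.
Kc = [A2] [B1] / ([A1]).
Setting equal to 0.393 and solving for X on (0,1) gives X = 0.311.

X = 0.311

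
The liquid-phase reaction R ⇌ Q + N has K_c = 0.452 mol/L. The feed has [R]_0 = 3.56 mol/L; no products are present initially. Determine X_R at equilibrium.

X = 0.298

Let X = conversion of R; extent ξ = 3.56·X mol/L.
Concentrations: [R] = 3.56 − 3.56X; [Q] = 3.56X; [N] = 3.56X.
K_c = [Q] [N] / ([R]).
Setting equal to 0.452 and solving for X on (0,1) gives X = 0.298.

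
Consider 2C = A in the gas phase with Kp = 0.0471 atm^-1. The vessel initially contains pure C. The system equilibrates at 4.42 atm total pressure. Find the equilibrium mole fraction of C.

y_C = 0.850

Take 1 mol C as basis and let X be its fractional conversion, so ξ = 0.5X.
Moles: n_C = 1 − X; n_A = 0.5X.
Total moles n_T = 1 − 0.5X.
Mole fractions y_i = n_i/n_T; Kp = p_A / (p_C^2) with p_i = y_i·P.
Equating to 0.0471 atm^-1 and solving on 0 < X < 1: X = 0.261.
Then n_C = 0.739, n_T = 0.869, so y_C = 0.850.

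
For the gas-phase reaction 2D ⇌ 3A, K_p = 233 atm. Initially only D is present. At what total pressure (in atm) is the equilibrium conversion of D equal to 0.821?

Take 1 mol D as basis and let X be its fractional conversion, so ξ = 0.5X.
Moles: n_D = 1 − X; n_A = 1.5X.
n_T = Σnᵢ = 1 + 0.5X.
K_p = p_A^3 / (p_D^2) with p_i = (n_i/n_T)·P.
At X = 0.821: the mole-fraction product g(X) = Π y_i^ν_i = 41.33. Since K_p = g(X)·P^{1}, P = (K_p/g)^(1/1) = (233/41.33)^(1/1) = 5.64 atm.

P = 5.64 atm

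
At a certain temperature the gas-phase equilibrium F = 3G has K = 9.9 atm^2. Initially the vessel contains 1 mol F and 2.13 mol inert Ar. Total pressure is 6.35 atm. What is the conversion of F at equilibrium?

X = 0.435

Basis: 1 mol F initially; let X = conversion of F. Extent ξ = X.
At extent ξ: n_F = 1 − X; n_G = 3X; n_I = 2.13 (inert).
n_T = Σnᵢ = 3.13 + 2X.
With p_i = (n_i/n_T)P, K = p_G^3 / (p_F).
This yields a degree-3 equation in X; solving on (0,1), X = 0.435.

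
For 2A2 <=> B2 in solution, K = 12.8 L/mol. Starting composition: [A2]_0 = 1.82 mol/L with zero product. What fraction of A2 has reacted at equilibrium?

X = 0.864

Let X = conversion of A2; extent ξ = 1.82X/2 mol/L.
Concentrations: [A2] = 1.82 − 1.82X; [B2] = 0.91X.
K = [B2] / ([A2]^2).
Solving K = 12.8 for X ∈ (0,1): X = 0.864.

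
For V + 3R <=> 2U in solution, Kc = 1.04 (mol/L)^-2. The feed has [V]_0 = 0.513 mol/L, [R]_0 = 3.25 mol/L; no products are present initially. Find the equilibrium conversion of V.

Let X = conversion of V; extent ξ = 0.513·X mol/L.
Concentrations: [V] = 0.513 − 0.513X; [R] = 3.25 − 1.54X; [U] = 1.03X.
Kc = [U]^2 / ([V] [R]^3).
This equals 1.04 at X = 0.826 (the root in 0 < X < 1).

X = 0.826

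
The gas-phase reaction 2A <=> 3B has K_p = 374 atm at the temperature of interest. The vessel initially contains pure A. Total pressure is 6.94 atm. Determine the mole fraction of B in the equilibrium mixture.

Take 1 mol A as basis and let X be its fractional conversion, so ξ = 0.5X.
Species balance: n_A = 1 − X; n_B = 1.5X.
n_T = Σnᵢ = 1 + 0.5X.
Mole fractions y_i = n_i/n_T; K_p = p_B^3 / (p_A^2) with p_i = y_i·P.
Setting this equal to 374 atm and taking the physical root (0 < X < 1) gives X = 0.839.
Then n_B = 1.26, n_T = 1.42, so y_B = 0.886.

y_B = 0.886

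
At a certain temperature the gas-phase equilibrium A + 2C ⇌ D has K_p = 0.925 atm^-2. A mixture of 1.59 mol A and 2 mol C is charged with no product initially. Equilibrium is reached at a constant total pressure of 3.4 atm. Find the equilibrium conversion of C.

Basis: 2 mol C initially; let X = conversion of C. Extent ξ = X.
Species balance: n_A = 1.59 − X; n_C = 2 − 2X; n_D = X.
n_T = Σnᵢ = 3.59 − 2X.
Mole fractions y_i = n_i/n_T; K_p = p_D / (p_A p_C^2) with p_i = y_i·P.
This yields a degree-3 equation in X; solving on (0,1), X = 0.703.

X = 0.703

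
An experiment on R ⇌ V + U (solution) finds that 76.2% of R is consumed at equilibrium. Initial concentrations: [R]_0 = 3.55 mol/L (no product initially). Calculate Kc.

Let X = conversion of R.
Concentrations: [R] = 3.55 − 3.55X; [V] = 3.55X; [U] = 3.55X.
At X = 0.762: [R] = 0.845, [V] = 2.71, [U] = 2.71.
Kc = [V] [U] / ([R]) = 8.66 mol/L.

Kc = 8.66 mol/L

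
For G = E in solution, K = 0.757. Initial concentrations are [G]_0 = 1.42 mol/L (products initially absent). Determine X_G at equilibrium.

X = 0.431

Let X = conversion of G; extent ξ = 1.42·X mol/L.
Concentrations: [G] = 1.42 − 1.42X; [E] = 1.42X.
K = [E] / ([G]).
Solving K = 0.757 for X ∈ (0,1): X = 0.431.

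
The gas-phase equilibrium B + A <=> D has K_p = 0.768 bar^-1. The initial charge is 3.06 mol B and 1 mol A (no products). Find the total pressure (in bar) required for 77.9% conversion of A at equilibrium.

P = 6.6 bar

Take 1 mol A as basis and let X be its fractional conversion, so ξ = X.
Species balance: n_B = 3.06 − X; n_A = 1 − X; n_D = X.
n_T = Σnᵢ = 4.06 − X.
K_p = p_D / (p_B p_A) with p_i = (n_i/n_T)·P.
At X = 0.779: the mole-fraction product g(X) = Π y_i^ν_i = 5.07. Since K_p = g(X)·P^{-1}, P = (g/K_p)^(1/1) = (5.07/0.768)^(1/1) = 6.6 bar.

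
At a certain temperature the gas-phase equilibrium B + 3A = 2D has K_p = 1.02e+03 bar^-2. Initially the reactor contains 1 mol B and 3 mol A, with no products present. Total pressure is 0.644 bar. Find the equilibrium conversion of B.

X = 0.810

Basis: 1 mol B initially; let X = conversion of B. Extent ξ = X.
Species balance: n_B = 1 − X; n_A = 3 − 3X; n_D = 2X.
n_T = Σnᵢ = 4 − 2X.
Mole fractions y_i = n_i/n_T; K_p = p_D^2 / (p_B p_A^3) with p_i = y_i·P.
Equating to 1.02e+03 bar^-2 and solving on 0 < X < 1: X = 0.810.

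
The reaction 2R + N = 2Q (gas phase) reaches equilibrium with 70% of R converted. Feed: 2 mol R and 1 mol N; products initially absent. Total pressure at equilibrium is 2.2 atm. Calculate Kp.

Basis: 2 mol R initially; let X = conversion of R. Extent ξ = X.
At extent ξ: n_R = 2 − 2X; n_N = 1 − X; n_Q = 2X.
Total moles n_T = 3 − X.
At X = 0.7: n_R = 0.6, n_N = 0.3, n_Q = 1.4, n_T = 2.3.
p_i = (n_i/n_T)·P. Kp = p_Q^2 / (p_R^2 p_N) = 19 atm^-1.

Kp = 19 atm^-1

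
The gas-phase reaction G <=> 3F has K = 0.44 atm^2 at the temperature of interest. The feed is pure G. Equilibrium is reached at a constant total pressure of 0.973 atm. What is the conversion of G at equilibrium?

X = 0.315

Basis: 1 mol G initially; let X = conversion of G. Extent ξ = X.
Mole table: n_G = 1 − X; n_F = 3X.
Summing: n_T = 1 + 2X.
y_i = n_i/n_T, p_i = y_i·P. K = p_F^3 / (p_G).
This yields a degree-3 equation in X; solving on (0,1), X = 0.315.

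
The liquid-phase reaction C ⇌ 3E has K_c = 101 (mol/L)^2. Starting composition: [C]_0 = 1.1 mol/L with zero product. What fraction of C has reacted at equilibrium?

X = 0.821

Let X = conversion of C; extent ξ = 1.1·X mol/L.
Concentrations: [C] = 1.1 − 1.1X; [E] = 3.3X.
K_c = [E]^3 / ([C]).
Solving K_c = 101 for X ∈ (0,1): X = 0.821.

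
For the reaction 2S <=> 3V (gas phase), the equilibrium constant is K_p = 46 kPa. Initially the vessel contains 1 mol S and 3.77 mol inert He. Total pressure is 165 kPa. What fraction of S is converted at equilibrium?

Let X = conversion of S (basis 1 mol S); extent of reaction ξ = 0.5X.
Moles: n_S = 1 − X; n_V = 1.5X; n_I = 3.77 (inert).
n_T = Σnᵢ = 4.77 + 0.5X.
y_i = n_i/n_T, p_i = y_i·P. K_p = p_V^3 / (p_S^2).
This yields a degree-3 equation in X; solving on (0,1), X = 0.481.

X = 0.481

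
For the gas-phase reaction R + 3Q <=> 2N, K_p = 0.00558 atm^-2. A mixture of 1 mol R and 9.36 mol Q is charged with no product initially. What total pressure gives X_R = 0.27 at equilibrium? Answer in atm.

P = 3.32 atm

Let X = conversion of R (basis 1 mol R); extent of reaction ξ = X.
Species balance: n_R = 1 − X; n_Q = 9.36 − 3X; n_N = 2X.
n_T = Σnᵢ = 10.4 − 2X.
K_p = p_N^2 / (p_R p_Q^3) with p_i = (n_i/n_T)·P.
At X = 0.27: the mole-fraction product g(X) = Π y_i^ν_i = 0.06163. Since K_p = g(X)·P^{-2}, P = (g/K_p)^(1/2) = (0.06163/0.00558)^(1/2) = 3.32 atm.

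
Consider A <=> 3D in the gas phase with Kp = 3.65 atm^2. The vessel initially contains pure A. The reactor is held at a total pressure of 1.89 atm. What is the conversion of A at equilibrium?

X = 0.420

Take 1 mol A as basis and let X be its fractional conversion, so ξ = X.
At extent ξ: n_A = 1 − X; n_D = 3X.
Summing: n_T = 1 + 2X.
y_i = n_i/n_T, p_i = y_i·P. Kp = p_D^3 / (p_A).
This yields a degree-3 equation in X; solving on (0,1), X = 0.420.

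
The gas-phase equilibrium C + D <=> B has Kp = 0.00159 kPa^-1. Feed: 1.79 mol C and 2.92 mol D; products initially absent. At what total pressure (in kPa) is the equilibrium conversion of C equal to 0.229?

Basis: 1.79 mol C initially; let X = conversion of C. Extent ξ = 1.79X.
Species balance: n_C = 1.79 − 1.79X; n_D = 2.92 − 1.79X; n_B = 1.79X.
Total moles n_T = 4.71 − 1.79X.
Kp = p_B / (p_C p_D) with p_i = (n_i/n_T)·P.
At X = 0.229: the mole-fraction product g(X) = Π y_i^ν_i = 0.5088. Since Kp = g(X)·P^{-1}, P = (g/Kp)^(1/1) = (0.5088/0.00159)^(1/1) = 320 kPa.

P = 320 kPa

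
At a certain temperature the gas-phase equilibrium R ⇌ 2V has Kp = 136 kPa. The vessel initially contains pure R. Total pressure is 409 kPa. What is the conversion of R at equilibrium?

X = 0.277

Take 1 mol R as basis and let X be its fractional conversion, so ξ = X.
Species balance: n_R = 1 − X; n_V = 2X.
Total moles n_T = 1 + X.
Mole fractions y_i = n_i/n_T; Kp = p_V^2 / (p_R) with p_i = y_i·P.
Substituting and setting equal to 136 kPa gives a polynomial in X; the root in (0,1) is X = 0.277.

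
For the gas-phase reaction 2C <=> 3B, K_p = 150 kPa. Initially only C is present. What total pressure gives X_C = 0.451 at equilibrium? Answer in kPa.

P = 179 kPa

Take 1 mol C as basis and let X be its fractional conversion, so ξ = 0.5X.
At extent ξ: n_C = 1 − X; n_B = 1.5X.
Total moles n_T = 1 + 0.5X.
K_p = p_B^3 / (p_C^2) with p_i = (n_i/n_T)·P.
At X = 0.451: the mole-fraction product g(X) = Π y_i^ν_i = 0.8382. Since K_p = g(X)·P^{1}, P = (K_p/g)^(1/1) = (150/0.8382)^(1/1) = 179 kPa.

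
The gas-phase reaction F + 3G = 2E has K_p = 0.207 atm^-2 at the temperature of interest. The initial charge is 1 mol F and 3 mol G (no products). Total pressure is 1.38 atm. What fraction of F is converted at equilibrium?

X = 0.258

Let X = conversion of F (basis 1 mol F); extent of reaction ξ = X.
Species balance: n_F = 1 − X; n_G = 3 − 3X; n_E = 2X.
Summing: n_T = 4 − 2X.
Mole fractions y_i = n_i/n_T; K_p = p_E^2 / (p_F p_G^3) with p_i = y_i·P.
Setting this equal to 0.207 atm^-2 and taking the physical root (0 < X < 1) gives X = 0.258.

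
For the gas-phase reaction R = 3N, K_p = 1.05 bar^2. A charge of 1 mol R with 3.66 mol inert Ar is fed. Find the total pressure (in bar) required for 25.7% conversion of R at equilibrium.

Let X = conversion of R (basis 1 mol R); extent of reaction ξ = X.
At extent ξ: n_R = 1 − X; n_N = 3X; n_I = 3.66 (inert).
Total moles n_T = 4.66 + 2X.
K_p = p_N^3 / (p_R) with p_i = (n_i/n_T)·P.
At X = 0.257: the mole-fraction product g(X) = Π y_i^ν_i = 0.02304. Since K_p = g(X)·P^{2}, P = (K_p/g)^(1/2) = (1.05/0.02304)^(1/2) = 6.75 bar.

P = 6.75 bar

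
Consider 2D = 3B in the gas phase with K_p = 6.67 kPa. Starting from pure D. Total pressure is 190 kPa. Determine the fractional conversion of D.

Basis: 1 mol D initially; let X = conversion of D. Extent ξ = 0.5X.
Moles: n_D = 1 − X; n_B = 1.5X.
Summing: n_T = 1 + 0.5X.
y_i = n_i/n_T, p_i = y_i·P. K_p = p_B^3 / (p_D^2).
This yields a degree-3 equation in X; solving on (0,1), X = 0.195.

X = 0.195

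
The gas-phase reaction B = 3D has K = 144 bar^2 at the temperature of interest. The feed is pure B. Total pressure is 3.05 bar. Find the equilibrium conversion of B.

Basis: 1 mol B initially; let X = conversion of B. Extent ξ = X.
Mole table: n_B = 1 − X; n_D = 3X.
n_T = Σnᵢ = 1 + 2X.
With p_i = (n_i/n_T)P, K = p_D^3 / (p_B).
Equating to 144 bar^2 and solving on 0 < X < 1: X = 0.852.

X = 0.852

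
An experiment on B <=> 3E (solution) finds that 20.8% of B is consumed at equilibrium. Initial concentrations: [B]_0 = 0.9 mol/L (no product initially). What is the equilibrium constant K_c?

Let X = conversion of B.
Concentrations: [B] = 0.9 − 0.9X; [E] = 2.7X.
At X = 0.208: [B] = 0.713, [E] = 0.562.
K_c = [E]^3 / ([B]) = 0.248 (mol/L)^2.

K_c = 0.248 (mol/L)^2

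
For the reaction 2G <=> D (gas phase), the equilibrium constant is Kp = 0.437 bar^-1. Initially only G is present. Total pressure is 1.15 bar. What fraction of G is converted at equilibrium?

Take 1 mol G as basis and let X be its fractional conversion, so ξ = 0.5X.
Species balance: n_G = 1 − X; n_D = 0.5X.
Summing: n_T = 1 − 0.5X.
y_i = n_i/n_T, p_i = y_i·P. Kp = p_D / (p_G^2).
Equating to 0.437 bar^-1 and solving on 0 < X < 1: X = 0.424.

X = 0.424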